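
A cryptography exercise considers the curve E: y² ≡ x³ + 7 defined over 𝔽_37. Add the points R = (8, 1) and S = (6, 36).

(24, 20)

(8, 1) + (6, 36). λ = (36 - 1)/(6 - 8) ≡ 35/35 mod 37. 35⁻¹ ≡ 18 (mod 37) since 35·18 = 630 ≡ 1, so λ ≡ 1.
  x = λ² - 8 - 6 = 1 - 14 ≡ 24; y = λ·(8 - 24) - 1 ≡ 20. → (24, 20)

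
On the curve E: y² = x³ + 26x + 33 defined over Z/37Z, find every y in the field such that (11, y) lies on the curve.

none

x³ + 26x + 33 = 1650 ≡ 22 (mod 37).
22 is a non-residue mod 37; no y exists.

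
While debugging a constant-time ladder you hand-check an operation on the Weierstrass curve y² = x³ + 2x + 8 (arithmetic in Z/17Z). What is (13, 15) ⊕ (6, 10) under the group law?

(11, 1)

(13, 15) + (6, 10). λ = (10 - 15)/(6 - 13) ≡ 12/10 mod 17. 10⁻¹ ≡ 12 (mod 17) since 10·12 = 120 ≡ 1, so λ ≡ 8.
  x = λ² - 13 - 6 = 64 - 19 ≡ 11; y = λ·(13 - 11) - 15 ≡ 1. → (11, 1)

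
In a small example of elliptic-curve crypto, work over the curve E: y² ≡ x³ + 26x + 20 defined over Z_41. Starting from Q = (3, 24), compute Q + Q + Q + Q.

(9, 32)

Repeated addition: build up to 4Q.
2Q: tangent at (3, 24): λ = (3·3² + 26)/(2·24) ≡ 12/7. 7⁻¹ ≡ 6 (mod 41), so λ ≡ 12·6 ≡ 31.
  x = λ² - 3 - 3 = 961 - 6 ≡ 12; y = λ·(3 - 12) - 24 ≡ 25. → (12, 25)
3Q: (12, 25) + (3, 24). λ = (24 - 25)/(3 - 12) ≡ 40/32 mod 41. 32⁻¹ ≡ 9 (mod 41), so λ ≡ 32.
  x = λ² - 12 - 3 = 1024 - 15 ≡ 25; y = λ·(12 - 25) - 25 ≡ 10. → (25, 10)
4Q: (25, 10) + (3, 24). λ = (24 - 10)/(3 - 25) ≡ 14/19 mod 41. 19⁻¹ ≡ 13 (mod 41), so λ ≡ 18.
  x = λ² - 25 - 3 = 324 - 28 ≡ 9; y = λ·(25 - 9) - 10 ≡ 32. → (9, 32)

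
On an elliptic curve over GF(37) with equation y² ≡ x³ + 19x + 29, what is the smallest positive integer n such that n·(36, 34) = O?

3

2P: tangent at (36, 34): λ = (3·36² + 19)/(2·34) ≡ 22/31. 31⁻¹ ≡ 6 (mod 37), so λ ≡ 22·6 ≡ 21.
  x = λ² - 36 - 36 = 441 - 72 ≡ 36; y = λ·(36 - 36) - 34 ≡ 3. → (36, 3)
3P: (36, 3) + (36, 34): same x and y₁ ≡ -y₂, so the sum is O.
3P = O, so the order is 3.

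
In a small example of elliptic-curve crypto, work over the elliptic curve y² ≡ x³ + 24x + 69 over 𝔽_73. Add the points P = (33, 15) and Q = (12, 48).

(33, 15) + (12, 48). λ = (48 - 15)/(12 - 33) ≡ 33/52 mod 73. 52⁻¹ ≡ 66 (mod 73), so λ ≡ 61.
  x = λ² - 33 - 12 = 3721 - 45 ≡ 26; y = λ·(33 - 26) - 15 ≡ 47. → (26, 47)

(26, 47)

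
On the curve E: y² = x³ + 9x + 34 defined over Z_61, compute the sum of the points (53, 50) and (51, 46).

(53, 50) + (51, 46). λ = (46 - 50)/(51 - 53) ≡ 57/59 mod 61. 59⁻¹ ≡ 30 (mod 61) since 59·30 = 1770 ≡ 1, so λ ≡ 2.
  x = λ² - 53 - 51 = 4 - 104 ≡ 22; y = λ·(53 - 22) - 50 ≡ 12. → (22, 12)

(22, 12)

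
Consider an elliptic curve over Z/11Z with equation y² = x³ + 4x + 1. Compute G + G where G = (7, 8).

(0, 1)

tangent at (7, 8): λ = (3·7² + 4)/(2·8) ≡ 8/5. 5⁻¹ ≡ 9 (mod 11), so λ ≡ 8·9 ≡ 6.
  x = λ² - 7 - 7 = 36 - 14 ≡ 0; y = λ·(7 - 0) - 8 ≡ 1. → (0, 1)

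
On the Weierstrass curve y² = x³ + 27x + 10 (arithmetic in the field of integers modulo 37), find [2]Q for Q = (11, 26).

(25, 17)

tangent at (11, 26): λ = (3·11² + 27)/(2·26) ≡ 20/15. 15⁻¹ ≡ 5 (mod 37) since 15·5 = 75 ≡ 1, so λ ≡ 20·5 ≡ 26.
  x = λ² - 11 - 11 = 676 - 22 ≡ 25; y = λ·(11 - 25) - 26 ≡ 17. → (25, 17)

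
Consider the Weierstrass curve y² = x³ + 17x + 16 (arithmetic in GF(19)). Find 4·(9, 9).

Write Q = (9, 9).
Repeated addition: build up to 4Q.
2Q: tangent at (9, 9): λ = (3·9² + 17)/(2·9) ≡ 13/18. 18⁻¹ ≡ 18 (mod 19), so λ ≡ 13·18 ≡ 6.
  x = λ² - 9 - 9 = 36 - 18 ≡ 18; y = λ·(9 - 18) - 9 ≡ 13. → (18, 13)
3Q: (18, 13) + (9, 9). λ = (9 - 13)/(9 - 18) ≡ 15/10 mod 19. 10⁻¹ ≡ 2 (mod 19), so λ ≡ 11.
  x = λ² - 18 - 9 = 121 - 27 ≡ 18; y = λ·(18 - 18) - 13 ≡ 6. → (18, 6)
4Q: (18, 6) + (9, 9). λ = (9 - 6)/(9 - 18) ≡ 3/10 mod 19. 10⁻¹ ≡ 2 (mod 19), so λ ≡ 6.
  x = λ² - 18 - 9 = 36 - 27 ≡ 9; y = λ·(18 - 9) - 6 ≡ 10. → (9, 10)

(9, 10)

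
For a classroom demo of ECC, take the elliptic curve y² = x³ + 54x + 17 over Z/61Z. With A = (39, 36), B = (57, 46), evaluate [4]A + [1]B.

First 4A:
Repeated addition: build up to 4A.
2A: tangent at (39, 36): λ = (3·39² + 54)/(2·36) ≡ 42/11. 11⁻¹ ≡ 50 (mod 61), so λ ≡ 42·50 ≡ 26.
  x = λ² - 39 - 39 = 676 - 78 ≡ 49; y = λ·(39 - 49) - 36 ≡ 9. → (49, 9)
3A: (49, 9) + (39, 36). λ = (36 - 9)/(39 - 49) ≡ 27/51 mod 61. 51⁻¹ ≡ 6 (mod 61), so λ ≡ 40.
  x = λ² - 49 - 39 = 1600 - 88 ≡ 48; y = λ·(49 - 48) - 9 ≡ 31. → (48, 31)
4A: (48, 31) + (39, 36). λ = (36 - 31)/(39 - 48) ≡ 5/52 mod 61. 52⁻¹ ≡ 27 (mod 61) since 52·27 = 1404 ≡ 1, so λ ≡ 13.
  x = λ² - 48 - 39 = 169 - 87 ≡ 21; y = λ·(48 - 21) - 31 ≡ 15. → (21, 15)
4A = (21, 15).
Finally 4A + B:
(21, 15) + (57, 46). λ = (46 - 15)/(57 - 21) ≡ 31/36 mod 61. 36⁻¹ ≡ 39 (mod 61), so λ ≡ 50.
  x = λ² - 21 - 57 = 2500 - 78 ≡ 43; y = λ·(21 - 43) - 15 ≡ 44. → (43, 44)

(43, 44)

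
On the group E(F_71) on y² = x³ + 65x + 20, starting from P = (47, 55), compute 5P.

Repeated addition: build up to 5P.
2P: tangent at (47, 55): λ = (3·47² + 65)/(2·55) ≡ 18/39. 39⁻¹ ≡ 51 (mod 71), so λ ≡ 18·51 ≡ 66.
  x = λ² - 47 - 47 = 4356 - 94 ≡ 2; y = λ·(47 - 2) - 55 ≡ 4. → (2, 4)
3P: (2, 4) + (47, 55). λ = (55 - 4)/(47 - 2) ≡ 51/45 mod 71. 45⁻¹ ≡ 30 (mod 71), so λ ≡ 39.
  x = λ² - 2 - 47 = 1521 - 49 ≡ 52; y = λ·(2 - 52) - 4 ≡ 34. → (52, 34)
4P: (52, 34) + (47, 55). λ = (55 - 34)/(47 - 52) ≡ 21/66 mod 71. 66⁻¹ ≡ 14 (mod 71), so λ ≡ 10.
  x = λ² - 52 - 47 = 100 - 99 ≡ 1; y = λ·(52 - 1) - 34 ≡ 50. → (1, 50)
5P: (1, 50) + (47, 55). λ = (55 - 50)/(47 - 1) ≡ 5/46 mod 71. 46⁻¹ ≡ 17 (mod 71) since 46·17 = 782 ≡ 1, so λ ≡ 14.
  x = λ² - 1 - 47 = 196 - 48 ≡ 6; y = λ·(1 - 6) - 50 ≡ 22. → (6, 22)

(6, 22)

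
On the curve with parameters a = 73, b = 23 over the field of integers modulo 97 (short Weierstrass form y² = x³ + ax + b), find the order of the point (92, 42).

2P: tangent at (92, 42): λ = (3·92² + 73)/(2·42) ≡ 51/84. 84⁻¹ ≡ 82 (mod 97), so λ ≡ 51·82 ≡ 11.
  x = λ² - 92 - 92 = 121 - 184 ≡ 34; y = λ·(92 - 34) - 42 ≡ 14. → (34, 14)
3P: (34, 14) + (92, 42). λ = (42 - 14)/(92 - 34) ≡ 28/58 mod 97. 58⁻¹ ≡ 92 (mod 97), so λ ≡ 54.
  x = λ² - 34 - 92 = 2916 - 126 ≡ 74; y = λ·(34 - 74) - 14 ≡ 57. → (74, 57)
4P: (74, 57) + (92, 42). λ = (42 - 57)/(92 - 74) ≡ 82/18 mod 97. 18⁻¹ ≡ 27 (mod 97) since 18·27 = 486 ≡ 1, so λ ≡ 80.
  x = λ² - 74 - 92 = 6400 - 166 ≡ 26; y = λ·(74 - 26) - 57 ≡ 0. → (26, 0)
5P: (26, 0) + (92, 42). λ = (42 - 0)/(92 - 26) ≡ 42/66 mod 97. 66⁻¹ ≡ 25 (mod 97), so λ ≡ 80.
  x = λ² - 26 - 92 = 6400 - 118 ≡ 74; y = λ·(26 - 74) - 0 ≡ 40. → (74, 40)
6P: (74, 40) + (92, 42). λ = (42 - 40)/(92 - 74) ≡ 2/18 mod 97. 18⁻¹ ≡ 27 (mod 97), so λ ≡ 54.
  x = λ² - 74 - 92 = 2916 - 166 ≡ 34; y = λ·(74 - 34) - 40 ≡ 83. → (34, 83)
7P: (34, 83) + (92, 42). λ = (42 - 83)/(92 - 34) ≡ 56/58 mod 97. 58⁻¹ ≡ 92 (mod 97), so λ ≡ 11.
  x = λ² - 34 - 92 = 121 - 126 ≡ 92; y = λ·(34 - 92) - 83 ≡ 55. → (92, 55)
8P: (92, 55) + (92, 42): same x and y₁ ≡ -y₂, so the sum is 𝒪.
8P = 𝒪, so the order is 8.

8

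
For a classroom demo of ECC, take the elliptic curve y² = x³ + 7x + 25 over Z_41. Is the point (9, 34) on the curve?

no

y² = 34² ≡ 8; x³ + 7x + 25 = 817 ≡ 38 (mod 41). 8 ≠ 38.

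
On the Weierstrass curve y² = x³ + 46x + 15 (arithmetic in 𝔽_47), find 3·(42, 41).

Write Q = (42, 41).
Repeated addition: build up to 3Q.
2Q: tangent at (42, 41): λ = (3·42² + 46)/(2·41) ≡ 27/35. 35⁻¹ ≡ 43 (mod 47), so λ ≡ 27·43 ≡ 33.
  x = λ² - 42 - 42 = 1089 - 84 ≡ 18; y = λ·(42 - 18) - 41 ≡ 46. → (18, 46)
3Q: (18, 46) + (42, 41). λ = (41 - 46)/(42 - 18) ≡ 42/24 mod 47. 24⁻¹ ≡ 2 (mod 47), so λ ≡ 37.
  x = λ² - 18 - 42 = 1369 - 60 ≡ 40; y = λ·(18 - 40) - 46 ≡ 33. → (40, 33)

(40, 33)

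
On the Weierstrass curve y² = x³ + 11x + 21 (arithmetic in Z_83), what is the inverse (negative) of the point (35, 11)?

-(35, 11) = (35, -11 mod 83) = (35, 72).

(35, 72)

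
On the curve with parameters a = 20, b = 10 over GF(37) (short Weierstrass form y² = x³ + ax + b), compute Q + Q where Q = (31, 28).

(21, 16)

tangent at (31, 28): λ = (3·31² + 20)/(2·28) ≡ 17/19. 19⁻¹ ≡ 2 (mod 37), so λ ≡ 17·2 ≡ 34.
  x = λ² - 31 - 31 = 1156 - 62 ≡ 21; y = λ·(31 - 21) - 28 ≡ 16. → (21, 16)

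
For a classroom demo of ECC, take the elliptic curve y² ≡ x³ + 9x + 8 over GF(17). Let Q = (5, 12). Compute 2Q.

(15, 4)

tangent at (5, 12): λ = (3·5² + 9)/(2·12) ≡ 16/7. 7⁻¹ ≡ 5 (mod 17), so λ ≡ 16·5 ≡ 12.
  x = λ² - 5 - 5 = 144 - 10 ≡ 15; y = λ·(5 - 15) - 12 ≡ 4. → (15, 4)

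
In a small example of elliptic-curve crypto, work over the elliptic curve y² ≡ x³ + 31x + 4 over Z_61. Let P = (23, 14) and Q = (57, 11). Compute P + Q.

(39, 52)

(23, 14) + (57, 11). λ = (11 - 14)/(57 - 23) ≡ 58/34 mod 61. 34⁻¹ ≡ 9 (mod 61) since 34·9 = 306 ≡ 1, so λ ≡ 34.
  x = λ² - 23 - 57 = 1156 - 80 ≡ 39; y = λ·(23 - 39) - 14 ≡ 52. → (39, 52)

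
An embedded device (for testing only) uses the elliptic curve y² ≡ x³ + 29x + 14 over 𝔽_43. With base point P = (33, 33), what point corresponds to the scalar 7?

(39, 36)

Double-and-add on 7 = (111)₂. Start with P = (33, 33) for the leading 1-bit.
double: tangent at (33, 33): λ = (3·33² + 29)/(2·33) ≡ 28/23. 23⁻¹ ≡ 15 (mod 43), so λ ≡ 28·15 ≡ 33.
  x = λ² - 33 - 33 = 1089 - 66 ≡ 34; y = λ·(33 - 34) - 33 ≡ 20. → (34, 20)
add P: (34, 20) + (33, 33). λ = (33 - 20)/(33 - 34) ≡ 13/42 mod 43. 42⁻¹ ≡ 42 (mod 43), so λ ≡ 30.
  x = λ² - 34 - 33 = 900 - 67 ≡ 16; y = λ·(34 - 16) - 20 ≡ 4. → (16, 4)
double: tangent at (16, 4): λ = (3·16² + 29)/(2·4) ≡ 23/8. 8⁻¹ ≡ 27 (mod 43) since 8·27 = 216 ≡ 1, so λ ≡ 23·27 ≡ 19.
  x = λ² - 16 - 16 = 361 - 32 ≡ 28; y = λ·(16 - 28) - 4 ≡ 26. → (28, 26)
add P: (28, 26) + (33, 33). λ = (33 - 26)/(33 - 28) ≡ 7/5 mod 43. 5⁻¹ ≡ 26 (mod 43), so λ ≡ 10.
  x = λ² - 28 - 33 = 100 - 61 ≡ 39; y = λ·(28 - 39) - 26 ≡ 36. → (39, 36)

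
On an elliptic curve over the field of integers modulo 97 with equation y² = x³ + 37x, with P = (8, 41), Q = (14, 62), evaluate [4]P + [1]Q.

First 4P:
Repeated addition: build up to 4P.
2P: tangent at (8, 41): λ = (3·8² + 37)/(2·41) ≡ 35/82. 82⁻¹ ≡ 84 (mod 97) since 82·84 = 6888 ≡ 1, so λ ≡ 35·84 ≡ 30.
  x = λ² - 8 - 8 = 900 - 16 ≡ 11; y = λ·(8 - 11) - 41 ≡ 63. → (11, 63)
3P: (11, 63) + (8, 41). λ = (41 - 63)/(8 - 11) ≡ 75/94 mod 97. 94⁻¹ ≡ 32 (mod 97) since 94·32 = 3008 ≡ 1, so λ ≡ 72.
  x = λ² - 11 - 8 = 5184 - 19 ≡ 24; y = λ·(11 - 24) - 63 ≡ 68. → (24, 68)
4P: (24, 68) + (8, 41). λ = (41 - 68)/(8 - 24) ≡ 70/81 mod 97. 81⁻¹ ≡ 6 (mod 97), so λ ≡ 32.
  x = λ² - 24 - 8 = 1024 - 32 ≡ 22; y = λ·(24 - 22) - 68 ≡ 93. → (22, 93)
4P = (22, 93).
Finally 4P + Q:
(22, 93) + (14, 62). λ = (62 - 93)/(14 - 22) ≡ 66/89 mod 97. 89⁻¹ ≡ 12 (mod 97) since 89·12 = 1068 ≡ 1, so λ ≡ 16.
  x = λ² - 22 - 14 = 256 - 36 ≡ 26; y = λ·(22 - 26) - 93 ≡ 37. → (26, 37)

(26, 37)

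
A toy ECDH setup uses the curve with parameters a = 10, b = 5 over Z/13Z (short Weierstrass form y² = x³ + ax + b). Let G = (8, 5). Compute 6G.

(11, 9)

Double-and-add on 6 = (110)₂. Start with G = (8, 5) for the leading 1-bit.
double: tangent at (8, 5): λ = (3·8² + 10)/(2·5) ≡ 7/10. 10⁻¹ ≡ 4 (mod 13), so λ ≡ 7·4 ≡ 2.
  x = λ² - 8 - 8 = 4 - 16 ≡ 1; y = λ·(8 - 1) - 5 ≡ 9. → (1, 9)
add G: (1, 9) + (8, 5). λ = (5 - 9)/(8 - 1) ≡ 9/7 mod 13. 7⁻¹ ≡ 2 (mod 13), so λ ≡ 5.
  x = λ² - 1 - 8 = 25 - 9 ≡ 3; y = λ·(1 - 3) - 9 ≡ 7. → (3, 7)
double: tangent at (3, 7): λ = (3·3² + 10)/(2·7) ≡ 11/1. 1⁻¹ ≡ 1 (mod 13), so λ ≡ 11·1 ≡ 11.
  x = λ² - 3 - 3 = 121 - 6 ≡ 11; y = λ·(3 - 11) - 7 ≡ 9. → (11, 9)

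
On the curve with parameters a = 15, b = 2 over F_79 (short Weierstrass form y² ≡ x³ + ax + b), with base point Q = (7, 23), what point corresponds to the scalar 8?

(10, 58)

Double-and-add on 8 = (1000)₂. Start with Q = (7, 23) for the leading 1-bit.
double: tangent at (7, 23): λ = (3·7² + 15)/(2·23) ≡ 4/46. 46⁻¹ ≡ 67 (mod 79), so λ ≡ 4·67 ≡ 31.
  x = λ² - 7 - 7 = 961 - 14 ≡ 78; y = λ·(7 - 78) - 23 ≡ 67. → (78, 67)
double: tangent at (78, 67): λ = (3·78² + 15)/(2·67) ≡ 18/55. 55⁻¹ ≡ 23 (mod 79), so λ ≡ 18·23 ≡ 19.
  x = λ² - 78 - 78 = 361 - 156 ≡ 47; y = λ·(78 - 47) - 67 ≡ 48. → (47, 48)
double: tangent at (47, 48): λ = (3·47² + 15)/(2·48) ≡ 6/17. 17⁻¹ ≡ 14 (mod 79), so λ ≡ 6·14 ≡ 5.
  x = λ² - 47 - 47 = 25 - 94 ≡ 10; y = λ·(47 - 10) - 48 ≡ 58. → (10, 58)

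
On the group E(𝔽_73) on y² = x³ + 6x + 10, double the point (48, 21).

tangent at (48, 21): λ = (3·48² + 6)/(2·21) ≡ 56/42. 42⁻¹ ≡ 40 (mod 73) since 42·40 = 1680 ≡ 1, so λ ≡ 56·40 ≡ 50.
  x = λ² - 48 - 48 = 2500 - 96 ≡ 68; y = λ·(48 - 68) - 21 ≡ 1. → (68, 1)

(68, 1)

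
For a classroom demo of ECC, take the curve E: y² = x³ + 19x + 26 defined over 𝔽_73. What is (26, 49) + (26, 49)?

tangent at (26, 49): λ = (3·26² + 19)/(2·49) ≡ 3/25. 25⁻¹ ≡ 38 (mod 73), so λ ≡ 3·38 ≡ 41.
  x = λ² - 26 - 26 = 1681 - 52 ≡ 23; y = λ·(26 - 23) - 49 ≡ 1. → (23, 1)

(23, 1)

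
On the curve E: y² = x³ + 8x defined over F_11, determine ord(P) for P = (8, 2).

6

2P: tangent at (8, 2): λ = (3·8² + 8)/(2·2) ≡ 2/4. 4⁻¹ ≡ 3 (mod 11), so λ ≡ 2·3 ≡ 6.
  x = λ² - 8 - 8 = 36 - 16 ≡ 9; y = λ·(8 - 9) - 2 ≡ 3. → (9, 3)
3P: (9, 3) + (8, 2). λ = (2 - 3)/(8 - 9) ≡ 10/10 mod 11. 10⁻¹ ≡ 10 (mod 11), so λ ≡ 1.
  x = λ² - 9 - 8 = 1 - 17 ≡ 6; y = λ·(9 - 6) - 3 ≡ 0. → (6, 0)
4P: (6, 0) + (8, 2). λ = (2 - 0)/(8 - 6) ≡ 2/2 mod 11. 2⁻¹ ≡ 6 (mod 11), so λ ≡ 1.
  x = λ² - 6 - 8 = 1 - 14 ≡ 9; y = λ·(6 - 9) - 0 ≡ 8. → (9, 8)
5P: (9, 8) + (8, 2). λ = (2 - 8)/(8 - 9) ≡ 5/10 mod 11. 10⁻¹ ≡ 10 (mod 11) since 10·10 = 100 ≡ 1, so λ ≡ 6.
  x = λ² - 9 - 8 = 36 - 17 ≡ 8; y = λ·(9 - 8) - 8 ≡ 9. → (8, 9)
6P: (8, 9) + (8, 2): same x and y₁ ≡ -y₂, so the sum is O.
6P = O, so the order is 6.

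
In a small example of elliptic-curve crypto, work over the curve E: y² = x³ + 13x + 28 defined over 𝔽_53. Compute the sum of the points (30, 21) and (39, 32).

(30, 21) + (39, 32). λ = (32 - 21)/(39 - 30) ≡ 11/9 mod 53. 9⁻¹ ≡ 6 (mod 53) since 9·6 = 54 ≡ 1, so λ ≡ 13.
  x = λ² - 30 - 39 = 169 - 69 ≡ 47; y = λ·(30 - 47) - 21 ≡ 23. → (47, 23)

(47, 23)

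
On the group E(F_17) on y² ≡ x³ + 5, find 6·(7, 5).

(10, 6)

Write Q = (7, 5).
Repeated addition: build up to 6Q.
2Q: tangent at (7, 5): λ = (3·7² + 0)/(2·5) ≡ 11/10. 10⁻¹ ≡ 12 (mod 17) since 10·12 = 120 ≡ 1, so λ ≡ 11·12 ≡ 13.
  x = λ² - 7 - 7 = 169 - 14 ≡ 2; y = λ·(7 - 2) - 5 ≡ 9. → (2, 9)
3Q: (2, 9) + (7, 5). λ = (5 - 9)/(7 - 2) ≡ 13/5 mod 17. 5⁻¹ ≡ 7 (mod 17), so λ ≡ 6.
  x = λ² - 2 - 7 = 36 - 9 ≡ 10; y = λ·(2 - 10) - 9 ≡ 11. → (10, 11)
4Q: (10, 11) + (7, 5). λ = (5 - 11)/(7 - 10) ≡ 11/14 mod 17. 14⁻¹ ≡ 11 (mod 17), so λ ≡ 2.
  x = λ² - 10 - 7 = 4 - 17 ≡ 4; y = λ·(10 - 4) - 11 ≡ 1. → (4, 1)
5Q: (4, 1) + (7, 5). λ = (5 - 1)/(7 - 4) ≡ 4/3 mod 17. 3⁻¹ ≡ 6 (mod 17) since 3·6 = 18 ≡ 1, so λ ≡ 7.
  x = λ² - 4 - 7 = 49 - 11 ≡ 4; y = λ·(4 - 4) - 1 ≡ 16. → (4, 16)
6Q: (4, 16) + (7, 5). λ = (5 - 16)/(7 - 4) ≡ 6/3 mod 17. 3⁻¹ ≡ 6 (mod 17) since 3·6 = 18 ≡ 1, so λ ≡ 2.
  x = λ² - 4 - 7 = 4 - 11 ≡ 10; y = λ·(4 - 10) - 16 ≡ 6. → (10, 6)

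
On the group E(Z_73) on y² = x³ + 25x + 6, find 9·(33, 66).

Write G = (33, 66).
Repeated addition: build up to 9G.
2G: tangent at (33, 66): λ = (3·33² + 25)/(2·66) ≡ 7/59. 59⁻¹ ≡ 26 (mod 73) since 59·26 = 1534 ≡ 1, so λ ≡ 7·26 ≡ 36.
  x = λ² - 33 - 33 = 1296 - 66 ≡ 62; y = λ·(33 - 62) - 66 ≡ 58. → (62, 58)
3G: (62, 58) + (33, 66). λ = (66 - 58)/(33 - 62) ≡ 8/44 mod 73. 44⁻¹ ≡ 5 (mod 73), so λ ≡ 40.
  x = λ² - 62 - 33 = 1600 - 95 ≡ 45; y = λ·(62 - 45) - 58 ≡ 38. → (45, 38)
4G: (45, 38) + (33, 66). λ = (66 - 38)/(33 - 45) ≡ 28/61 mod 73. 61⁻¹ ≡ 6 (mod 73), so λ ≡ 22.
  x = λ² - 45 - 33 = 484 - 78 ≡ 41; y = λ·(45 - 41) - 38 ≡ 50. → (41, 50)
5G: (41, 50) + (33, 66). λ = (66 - 50)/(33 - 41) ≡ 16/65 mod 73. 65⁻¹ ≡ 9 (mod 73) since 65·9 = 585 ≡ 1, so λ ≡ 71.
  x = λ² - 41 - 33 = 5041 - 74 ≡ 3; y = λ·(41 - 3) - 50 ≡ 20. → (3, 20)
6G: (3, 20) + (33, 66). λ = (66 - 20)/(33 - 3) ≡ 46/30 mod 73. 30⁻¹ ≡ 56 (mod 73) since 30·56 = 1680 ≡ 1, so λ ≡ 21.
  x = λ² - 3 - 33 = 441 - 36 ≡ 40; y = λ·(3 - 40) - 20 ≡ 6. → (40, 6)
7G: (40, 6) + (33, 66). λ = (66 - 6)/(33 - 40) ≡ 60/66 mod 73. 66⁻¹ ≡ 52 (mod 73) since 66·52 = 3432 ≡ 1, so λ ≡ 54.
  x = λ² - 40 - 33 = 2916 - 73 ≡ 69; y = λ·(40 - 69) - 6 ≡ 34. → (69, 34)
8G: (69, 34) + (33, 66). λ = (66 - 34)/(33 - 69) ≡ 32/37 mod 73. 37⁻¹ ≡ 2 (mod 73), so λ ≡ 64.
  x = λ² - 69 - 33 = 4096 - 102 ≡ 52; y = λ·(69 - 52) - 34 ≡ 32. → (52, 32)
9G: (52, 32) + (33, 66). λ = (66 - 32)/(33 - 52) ≡ 34/54 mod 73. 54⁻¹ ≡ 23 (mod 73) since 54·23 = 1242 ≡ 1, so λ ≡ 52.
  x = λ² - 52 - 33 = 2704 - 85 ≡ 64; y = λ·(52 - 64) - 32 ≡ 1. → (64, 1)

(64, 1)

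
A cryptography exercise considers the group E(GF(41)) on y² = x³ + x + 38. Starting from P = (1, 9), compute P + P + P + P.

(28, 40)

Double-and-add on 4 = (100)₂. Start with P = (1, 9) for the leading 1-bit.
double: tangent at (1, 9): λ = (3·1² + 1)/(2·9) ≡ 4/18. 18⁻¹ ≡ 16 (mod 41), so λ ≡ 4·16 ≡ 23.
  x = λ² - 1 - 1 = 529 - 2 ≡ 35; y = λ·(1 - 35) - 9 ≡ 29. → (35, 29)
double: tangent at (35, 29): λ = (3·35² + 1)/(2·29) ≡ 27/17. 17⁻¹ ≡ 29 (mod 41) since 17·29 = 493 ≡ 1, so λ ≡ 27·29 ≡ 4.
  x = λ² - 35 - 35 = 16 - 70 ≡ 28; y = λ·(35 - 28) - 29 ≡ 40. → (28, 40)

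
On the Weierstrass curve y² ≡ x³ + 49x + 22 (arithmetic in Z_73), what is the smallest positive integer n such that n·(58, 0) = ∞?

2

2P: (58, 0) + (58, 0): same x and y₁ ≡ -y₂, so the sum is ∞.
2P = ∞, so the order is 2.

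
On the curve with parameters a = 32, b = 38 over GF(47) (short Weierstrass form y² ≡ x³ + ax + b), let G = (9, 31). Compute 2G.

(10, 29)

tangent at (9, 31): λ = (3·9² + 32)/(2·31) ≡ 40/15. 15⁻¹ ≡ 22 (mod 47) since 15·22 = 330 ≡ 1, so λ ≡ 40·22 ≡ 34.
  x = λ² - 9 - 9 = 1156 - 18 ≡ 10; y = λ·(9 - 10) - 31 ≡ 29. → (10, 29)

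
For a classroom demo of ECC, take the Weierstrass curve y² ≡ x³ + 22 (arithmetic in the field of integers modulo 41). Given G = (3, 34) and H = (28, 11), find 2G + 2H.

(7, 18)

First 2G:
Repeated addition: build up to 2G.
2G: tangent at (3, 34): λ = (3·3² + 0)/(2·34) ≡ 27/27. 27⁻¹ ≡ 38 (mod 41), so λ ≡ 27·38 ≡ 1.
  x = λ² - 3 - 3 = 1 - 6 ≡ 36; y = λ·(3 - 36) - 34 ≡ 15. → (36, 15)
2G = (36, 15).
Next 2H:
Repeated addition: build up to 2H.
2H: tangent at (28, 11): λ = (3·28² + 0)/(2·11) ≡ 15/22. 22⁻¹ ≡ 28 (mod 41) since 22·28 = 616 ≡ 1, so λ ≡ 15·28 ≡ 10.
  x = λ² - 28 - 28 = 100 - 56 ≡ 3; y = λ·(28 - 3) - 11 ≡ 34. → (3, 34)
2H = (3, 34).
Finally 2G + 2H:
(36, 15) + (3, 34). λ = (34 - 15)/(3 - 36) ≡ 19/8 mod 41. 8⁻¹ ≡ 36 (mod 41) since 8·36 = 288 ≡ 1, so λ ≡ 28.
  x = λ² - 36 - 3 = 784 - 39 ≡ 7; y = λ·(36 - 7) - 15 ≡ 18. → (7, 18)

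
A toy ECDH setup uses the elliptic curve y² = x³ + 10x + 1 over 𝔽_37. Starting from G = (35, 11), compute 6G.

Double-and-add on 6 = (110)₂. Start with G = (35, 11) for the leading 1-bit.
double: tangent at (35, 11): λ = (3·35² + 10)/(2·11) ≡ 22/22. 22⁻¹ ≡ 32 (mod 37) since 22·32 = 704 ≡ 1, so λ ≡ 22·32 ≡ 1.
  x = λ² - 35 - 35 = 1 - 70 ≡ 5; y = λ·(35 - 5) - 11 ≡ 19. → (5, 19)
add G: (5, 19) + (35, 11). λ = (11 - 19)/(35 - 5) ≡ 29/30 mod 37. 30⁻¹ ≡ 21 (mod 37), so λ ≡ 17.
  x = λ² - 5 - 35 = 289 - 40 ≡ 27; y = λ·(5 - 27) - 19 ≡ 14. → (27, 14)
double: tangent at (27, 14): λ = (3·27² + 10)/(2·14) ≡ 14/28. 28⁻¹ ≡ 4 (mod 37) since 28·4 = 112 ≡ 1, so λ ≡ 14·4 ≡ 19.
  x = λ² - 27 - 27 = 361 - 54 ≡ 11; y = λ·(27 - 11) - 14 ≡ 31. → (11, 31)

(11, 31)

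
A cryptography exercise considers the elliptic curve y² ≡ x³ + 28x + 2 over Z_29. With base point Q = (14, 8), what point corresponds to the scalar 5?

Double-and-add on 5 = (101)₂. Start with Q = (14, 8) for the leading 1-bit.
double: tangent at (14, 8): λ = (3·14² + 28)/(2·8) ≡ 7/16. 16⁻¹ ≡ 20 (mod 29) since 16·20 = 320 ≡ 1, so λ ≡ 7·20 ≡ 24.
  x = λ² - 14 - 14 = 576 - 28 ≡ 26; y = λ·(14 - 26) - 8 ≡ 23. → (26, 23)
double: tangent at (26, 23): λ = (3·26² + 28)/(2·23) ≡ 26/17. 17⁻¹ ≡ 12 (mod 29), so λ ≡ 26·12 ≡ 22.
  x = λ² - 26 - 26 = 484 - 52 ≡ 26; y = λ·(26 - 26) - 23 ≡ 6. → (26, 6)
add Q: (26, 6) + (14, 8). λ = (8 - 6)/(14 - 26) ≡ 2/17 mod 29. 17⁻¹ ≡ 12 (mod 29), so λ ≡ 24.
  x = λ² - 26 - 14 = 576 - 40 ≡ 14; y = λ·(26 - 14) - 6 ≡ 21. → (14, 21)

(14, 21)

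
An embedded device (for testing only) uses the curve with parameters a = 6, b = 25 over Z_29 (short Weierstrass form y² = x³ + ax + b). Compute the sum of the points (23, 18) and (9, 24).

(25, 16)

(23, 18) + (9, 24). λ = (24 - 18)/(9 - 23) ≡ 6/15 mod 29. 15⁻¹ ≡ 2 (mod 29) since 15·2 = 30 ≡ 1, so λ ≡ 12.
  x = λ² - 23 - 9 = 144 - 32 ≡ 25; y = λ·(23 - 25) - 18 ≡ 16. → (25, 16)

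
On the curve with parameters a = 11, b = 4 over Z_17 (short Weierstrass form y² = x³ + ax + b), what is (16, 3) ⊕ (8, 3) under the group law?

(10, 14)

(16, 3) + (8, 3). λ = (3 - 3)/(8 - 16) ≡ 0/9 mod 17. 9⁻¹ ≡ 2 (mod 17) since 9·2 = 18 ≡ 1, so λ ≡ 0.
  x = λ² - 16 - 8 = 0 - 24 ≡ 10; y = λ·(16 - 10) - 3 ≡ 14. → (10, 14)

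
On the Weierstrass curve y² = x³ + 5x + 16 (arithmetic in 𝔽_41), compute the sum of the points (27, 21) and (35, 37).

(27, 21) + (35, 37). λ = (37 - 21)/(35 - 27) ≡ 16/8 mod 41. 8⁻¹ ≡ 36 (mod 41) since 8·36 = 288 ≡ 1, so λ ≡ 2.
  x = λ² - 27 - 35 = 4 - 62 ≡ 24; y = λ·(27 - 24) - 21 ≡ 26. → (24, 26)

(24, 26)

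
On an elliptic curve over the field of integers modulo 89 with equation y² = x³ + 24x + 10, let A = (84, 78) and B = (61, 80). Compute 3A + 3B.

(84, 78)

First 3A:
Repeated addition: build up to 3A.
2A: tangent at (84, 78): λ = (3·84² + 24)/(2·78) ≡ 10/67. 67⁻¹ ≡ 4 (mod 89), so λ ≡ 10·4 ≡ 40.
  x = λ² - 84 - 84 = 1600 - 168 ≡ 8; y = λ·(84 - 8) - 78 ≡ 25. → (8, 25)
3A: (8, 25) + (84, 78). λ = (78 - 25)/(84 - 8) ≡ 53/76 mod 89. 76⁻¹ ≡ 41 (mod 89), so λ ≡ 37.
  x = λ² - 8 - 84 = 1369 - 92 ≡ 31; y = λ·(8 - 31) - 25 ≡ 14. → (31, 14)
3A = (31, 14).
Next 3B:
Repeated addition: build up to 3B.
2B: tangent at (61, 80): λ = (3·61² + 24)/(2·80) ≡ 62/71. 71⁻¹ ≡ 84 (mod 89) since 71·84 = 5964 ≡ 1, so λ ≡ 62·84 ≡ 46.
  x = λ² - 61 - 61 = 2116 - 122 ≡ 36; y = λ·(61 - 36) - 80 ≡ 2. → (36, 2)
3B: (36, 2) + (61, 80). λ = (80 - 2)/(61 - 36) ≡ 78/25 mod 89. 25⁻¹ ≡ 57 (mod 89), so λ ≡ 85.
  x = λ² - 36 - 61 = 7225 - 97 ≡ 8; y = λ·(36 - 8) - 2 ≡ 64. → (8, 64)
3B = (8, 64).
Finally 3A + 3B:
(31, 14) + (8, 64). λ = (64 - 14)/(8 - 31) ≡ 50/66 mod 89. 66⁻¹ ≡ 58 (mod 89), so λ ≡ 52.
  x = λ² - 31 - 8 = 2704 - 39 ≡ 84; y = λ·(31 - 84) - 14 ≡ 78. → (84, 78)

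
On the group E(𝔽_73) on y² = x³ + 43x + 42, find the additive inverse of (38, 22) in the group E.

(38, 51)

-(38, 22) = (38, -22 mod 73) = (38, 51).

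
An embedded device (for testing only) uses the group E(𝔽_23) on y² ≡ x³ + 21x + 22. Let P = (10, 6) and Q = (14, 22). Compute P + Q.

(15, 20)

(10, 6) + (14, 22). λ = (22 - 6)/(14 - 10) ≡ 16/4 mod 23. 4⁻¹ ≡ 6 (mod 23), so λ ≡ 4.
  x = λ² - 10 - 14 = 16 - 24 ≡ 15; y = λ·(10 - 15) - 6 ≡ 20. → (15, 20)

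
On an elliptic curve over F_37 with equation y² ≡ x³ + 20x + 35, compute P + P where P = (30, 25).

tangent at (30, 25): λ = (3·30² + 20)/(2·25) ≡ 19/13. 13⁻¹ ≡ 20 (mod 37), so λ ≡ 19·20 ≡ 10.
  x = λ² - 30 - 30 = 100 - 60 ≡ 3; y = λ·(30 - 3) - 25 ≡ 23. → (3, 23)

(3, 23)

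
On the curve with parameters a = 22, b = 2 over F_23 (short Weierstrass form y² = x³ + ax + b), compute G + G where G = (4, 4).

(1, 5)

tangent at (4, 4): λ = (3·4² + 22)/(2·4) ≡ 1/8. 8⁻¹ ≡ 3 (mod 23), so λ ≡ 1·3 ≡ 3.
  x = λ² - 4 - 4 = 9 - 8 ≡ 1; y = λ·(4 - 1) - 4 ≡ 5. → (1, 5)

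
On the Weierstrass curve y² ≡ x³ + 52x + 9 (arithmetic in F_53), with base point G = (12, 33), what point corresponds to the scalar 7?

Double-and-add on 7 = (111)₂. Start with G = (12, 33) for the leading 1-bit.
double: tangent at (12, 33): λ = (3·12² + 52)/(2·33) ≡ 7/13. 13⁻¹ ≡ 49 (mod 53), so λ ≡ 7·49 ≡ 25.
  x = λ² - 12 - 12 = 625 - 24 ≡ 18; y = λ·(12 - 18) - 33 ≡ 29. → (18, 29)
add G: (18, 29) + (12, 33). λ = (33 - 29)/(12 - 18) ≡ 4/47 mod 53. 47⁻¹ ≡ 44 (mod 53) since 47·44 = 2068 ≡ 1, so λ ≡ 17.
  x = λ² - 18 - 12 = 289 - 30 ≡ 47; y = λ·(18 - 47) - 29 ≡ 8. → (47, 8)
double: tangent at (47, 8): λ = (3·47² + 52)/(2·8) ≡ 1/16. 16⁻¹ ≡ 10 (mod 53) since 16·10 = 160 ≡ 1, so λ ≡ 1·10 ≡ 10.
  x = λ² - 47 - 47 = 100 - 94 ≡ 6; y = λ·(47 - 6) - 8 ≡ 31. → (6, 31)
add G: (6, 31) + (12, 33). λ = (33 - 31)/(12 - 6) ≡ 2/6 mod 53. 6⁻¹ ≡ 9 (mod 53) since 6·9 = 54 ≡ 1, so λ ≡ 18.
  x = λ² - 6 - 12 = 324 - 18 ≡ 41; y = λ·(6 - 41) - 31 ≡ 28. → (41, 28)

(41, 28)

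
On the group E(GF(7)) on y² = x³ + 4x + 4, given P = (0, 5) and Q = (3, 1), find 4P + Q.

First 4P:
Repeated addition: build up to 4P.
2P: tangent at (0, 5): λ = (3·0² + 4)/(2·5) ≡ 4/3. 3⁻¹ ≡ 5 (mod 7), so λ ≡ 4·5 ≡ 6.
  x = λ² - 0 - 0 = 36 - 0 ≡ 1; y = λ·(0 - 1) - 5 ≡ 3. → (1, 3)
3P: (1, 3) + (0, 5). λ = (5 - 3)/(0 - 1) ≡ 2/6 mod 7. 6⁻¹ ≡ 6 (mod 7), so λ ≡ 5.
  x = λ² - 1 - 0 = 25 - 1 ≡ 3; y = λ·(1 - 3) - 3 ≡ 1. → (3, 1)
4P: (3, 1) + (0, 5). λ = (5 - 1)/(0 - 3) ≡ 4/4 mod 7. 4⁻¹ ≡ 2 (mod 7), so λ ≡ 1.
  x = λ² - 3 - 0 = 1 - 3 ≡ 5; y = λ·(3 - 5) - 1 ≡ 4. → (5, 4)
4P = (5, 4).
Finally 4P + Q:
(5, 4) + (3, 1). λ = (1 - 4)/(3 - 5) ≡ 4/5 mod 7. 5⁻¹ ≡ 3 (mod 7), so λ ≡ 5.
  x = λ² - 5 - 3 = 25 - 8 ≡ 3; y = λ·(5 - 3) - 4 ≡ 6. → (3, 6)

(3, 6)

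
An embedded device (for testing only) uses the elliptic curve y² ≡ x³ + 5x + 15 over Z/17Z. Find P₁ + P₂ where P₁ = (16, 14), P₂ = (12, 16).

(2, 13)

(16, 14) + (12, 16). λ = (16 - 14)/(12 - 16) ≡ 2/13 mod 17. 13⁻¹ ≡ 4 (mod 17) since 13·4 = 52 ≡ 1, so λ ≡ 8.
  x = λ² - 16 - 12 = 64 - 28 ≡ 2; y = λ·(16 - 2) - 14 ≡ 13. → (2, 13)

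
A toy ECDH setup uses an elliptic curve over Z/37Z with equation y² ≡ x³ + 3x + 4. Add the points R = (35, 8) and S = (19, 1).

(16, 35)

(35, 8) + (19, 1). λ = (1 - 8)/(19 - 35) ≡ 30/21 mod 37. 21⁻¹ ≡ 30 (mod 37) since 21·30 = 630 ≡ 1, so λ ≡ 12.
  x = λ² - 35 - 19 = 144 - 54 ≡ 16; y = λ·(35 - 16) - 8 ≡ 35. → (16, 35)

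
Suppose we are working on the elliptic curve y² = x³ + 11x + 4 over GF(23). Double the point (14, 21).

(8, 12)

tangent at (14, 21): λ = (3·14² + 11)/(2·21) ≡ 1/19. 19⁻¹ ≡ 17 (mod 23), so λ ≡ 1·17 ≡ 17.
  x = λ² - 14 - 14 = 289 - 28 ≡ 8; y = λ·(14 - 8) - 21 ≡ 12. → (8, 12)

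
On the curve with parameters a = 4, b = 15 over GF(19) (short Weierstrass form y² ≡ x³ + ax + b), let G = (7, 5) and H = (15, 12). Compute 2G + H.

First 2G:
Repeated addition: build up to 2G.
2G: tangent at (7, 5): λ = (3·7² + 4)/(2·5) ≡ 18/10. 10⁻¹ ≡ 2 (mod 19) since 10·2 = 20 ≡ 1, so λ ≡ 18·2 ≡ 17.
  x = λ² - 7 - 7 = 289 - 14 ≡ 9; y = λ·(7 - 9) - 5 ≡ 18. → (9, 18)
2G = (9, 18).
Finally 2G + H:
(9, 18) + (15, 12). λ = (12 - 18)/(15 - 9) ≡ 13/6 mod 19. 6⁻¹ ≡ 16 (mod 19), so λ ≡ 18.
  x = λ² - 9 - 15 = 324 - 24 ≡ 15; y = λ·(9 - 15) - 18 ≡ 7. → (15, 7)

(15, 7)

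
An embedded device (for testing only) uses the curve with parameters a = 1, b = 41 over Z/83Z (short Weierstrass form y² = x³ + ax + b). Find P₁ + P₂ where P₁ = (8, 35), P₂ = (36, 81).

(8, 35) + (36, 81). λ = (81 - 35)/(36 - 8) ≡ 46/28 mod 83. 28⁻¹ ≡ 3 (mod 83), so λ ≡ 55.
  x = λ² - 8 - 36 = 3025 - 44 ≡ 76; y = λ·(8 - 76) - 35 ≡ 43. → (76, 43)

(76, 43)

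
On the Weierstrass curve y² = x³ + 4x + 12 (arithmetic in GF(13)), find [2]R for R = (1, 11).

tangent at (1, 11): λ = (3·1² + 4)/(2·11) ≡ 7/9. 9⁻¹ ≡ 3 (mod 13), so λ ≡ 7·3 ≡ 8.
  x = λ² - 1 - 1 = 64 - 2 ≡ 10; y = λ·(1 - 10) - 11 ≡ 8. → (10, 8)

(10, 8)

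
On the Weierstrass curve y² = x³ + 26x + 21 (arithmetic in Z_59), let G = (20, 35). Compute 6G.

Repeated addition: build up to 6G.
2G: tangent at (20, 35): λ = (3·20² + 26)/(2·35) ≡ 46/11. 11⁻¹ ≡ 43 (mod 59), so λ ≡ 46·43 ≡ 31.
  x = λ² - 20 - 20 = 961 - 40 ≡ 36; y = λ·(20 - 36) - 35 ≡ 0. → (36, 0)
3G: (36, 0) + (20, 35). λ = (35 - 0)/(20 - 36) ≡ 35/43 mod 59. 43⁻¹ ≡ 11 (mod 59) since 43·11 = 473 ≡ 1, so λ ≡ 31.
  x = λ² - 36 - 20 = 961 - 56 ≡ 20; y = λ·(36 - 20) - 0 ≡ 24. → (20, 24)
4G: (20, 24) + (20, 35): same x and y₁ ≡ -y₂, so the sum is the point at infinity.
5G: the point at infinity + (20, 35) = (20, 35) (identity).
6G: tangent at (20, 35): λ = (3·20² + 26)/(2·35) ≡ 46/11. 11⁻¹ ≡ 43 (mod 59) since 11·43 = 473 ≡ 1, so λ ≡ 46·43 ≡ 31.
  x = λ² - 20 - 20 = 961 - 40 ≡ 36; y = λ·(20 - 36) - 35 ≡ 0. → (36, 0)

(36, 0)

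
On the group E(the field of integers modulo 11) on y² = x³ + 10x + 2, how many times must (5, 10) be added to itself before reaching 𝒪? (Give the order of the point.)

8

2P: tangent at (5, 10): λ = (3·5² + 10)/(2·10) ≡ 8/9. 9⁻¹ ≡ 5 (mod 11), so λ ≡ 8·5 ≡ 7.
  x = λ² - 5 - 5 = 49 - 10 ≡ 6; y = λ·(5 - 6) - 10 ≡ 5. → (6, 5)
3P: (6, 5) + (5, 10). λ = (10 - 5)/(5 - 6) ≡ 5/10 mod 11. 10⁻¹ ≡ 10 (mod 11), so λ ≡ 6.
  x = λ² - 6 - 5 = 36 - 11 ≡ 3; y = λ·(6 - 3) - 5 ≡ 2. → (3, 2)
4P: (3, 2) + (5, 10). λ = (10 - 2)/(5 - 3) ≡ 8/2 mod 11. 2⁻¹ ≡ 6 (mod 11), so λ ≡ 4.
  x = λ² - 3 - 5 = 16 - 8 ≡ 8; y = λ·(3 - 8) - 2 ≡ 0. → (8, 0)
5P: (8, 0) + (5, 10). λ = (10 - 0)/(5 - 8) ≡ 10/8 mod 11. 8⁻¹ ≡ 7 (mod 11), so λ ≡ 4.
  x = λ² - 8 - 5 = 16 - 13 ≡ 3; y = λ·(8 - 3) - 0 ≡ 9. → (3, 9)
6P: (3, 9) + (5, 10). λ = (10 - 9)/(5 - 3) ≡ 1/2 mod 11. 2⁻¹ ≡ 6 (mod 11), so λ ≡ 6.
  x = λ² - 3 - 5 = 36 - 8 ≡ 6; y = λ·(3 - 6) - 9 ≡ 6. → (6, 6)
7P: (6, 6) + (5, 10). λ = (10 - 6)/(5 - 6) ≡ 4/10 mod 11. 10⁻¹ ≡ 10 (mod 11) since 10·10 = 100 ≡ 1, so λ ≡ 7.
  x = λ² - 6 - 5 = 49 - 11 ≡ 5; y = λ·(6 - 5) - 6 ≡ 1. → (5, 1)
8P: (5, 1) + (5, 10): same x and y₁ ≡ -y₂, so the sum is 𝒪.
8P = 𝒪, so the order is 8.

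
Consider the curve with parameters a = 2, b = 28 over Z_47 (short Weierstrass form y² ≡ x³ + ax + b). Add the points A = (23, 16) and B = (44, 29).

(23, 16) + (44, 29). λ = (29 - 16)/(44 - 23) ≡ 13/21 mod 47. 21⁻¹ ≡ 9 (mod 47) since 21·9 = 189 ≡ 1, so λ ≡ 23.
  x = λ² - 23 - 44 = 529 - 67 ≡ 39; y = λ·(23 - 39) - 16 ≡ 39. → (39, 39)

(39, 39)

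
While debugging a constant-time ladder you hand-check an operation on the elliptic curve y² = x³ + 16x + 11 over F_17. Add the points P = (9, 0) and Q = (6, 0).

(2, 0)

(9, 0) + (6, 0). λ = (0 - 0)/(6 - 9) ≡ 0/14 mod 17. 14⁻¹ ≡ 11 (mod 17) since 14·11 = 154 ≡ 1, so λ ≡ 0.
  x = λ² - 9 - 6 = 0 - 15 ≡ 2; y = λ·(9 - 2) - 0 ≡ 0. → (2, 0)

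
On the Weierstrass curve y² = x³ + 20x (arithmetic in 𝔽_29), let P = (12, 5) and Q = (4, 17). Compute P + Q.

(12, 5) + (4, 17). λ = (17 - 5)/(4 - 12) ≡ 12/21 mod 29. 21⁻¹ ≡ 18 (mod 29), so λ ≡ 13.
  x = λ² - 12 - 4 = 169 - 16 ≡ 8; y = λ·(12 - 8) - 5 ≡ 18. → (8, 18)

(8, 18)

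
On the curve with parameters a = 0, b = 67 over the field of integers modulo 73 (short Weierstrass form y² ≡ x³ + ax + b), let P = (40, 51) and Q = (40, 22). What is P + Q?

The two points share x = 40 and their y-coordinates satisfy 51 + 22 ≡ 0 (mod 73), so they are inverses. Their sum is O.

O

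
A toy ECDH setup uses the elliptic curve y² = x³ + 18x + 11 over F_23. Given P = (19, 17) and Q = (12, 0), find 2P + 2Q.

First 2P:
Repeated addition: build up to 2P.
2P: tangent at (19, 17): λ = (3·19² + 18)/(2·17) ≡ 20/11. 11⁻¹ ≡ 21 (mod 23), so λ ≡ 20·21 ≡ 6.
  x = λ² - 19 - 19 = 36 - 38 ≡ 21; y = λ·(19 - 21) - 17 ≡ 17. → (21, 17)
2P = (21, 17).
Next 2Q:
Repeated addition: build up to 2Q.
2Q: (12, 0) + (12, 0): same x and y₁ ≡ -y₂, so the sum is O.
2Q = O.
Finally 2P + 2Q:
(21, 17) + O = (21, 17) (identity).

(21, 17)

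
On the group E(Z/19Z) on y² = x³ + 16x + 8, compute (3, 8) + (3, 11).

O

The two points share x = 3 and their y-coordinates satisfy 8 + 11 ≡ 0 (mod 19), so they are inverses. Their sum is O.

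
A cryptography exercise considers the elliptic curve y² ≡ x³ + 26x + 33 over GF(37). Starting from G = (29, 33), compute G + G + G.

(35, 26)

Repeated addition: build up to 3G.
2G: tangent at (29, 33): λ = (3·29² + 26)/(2·33) ≡ 33/29. 29⁻¹ ≡ 23 (mod 37), so λ ≡ 33·23 ≡ 19.
  x = λ² - 29 - 29 = 361 - 58 ≡ 7; y = λ·(29 - 7) - 33 ≡ 15. → (7, 15)
3G: (7, 15) + (29, 33). λ = (33 - 15)/(29 - 7) ≡ 18/22 mod 37. 22⁻¹ ≡ 32 (mod 37), so λ ≡ 21.
  x = λ² - 7 - 29 = 441 - 36 ≡ 35; y = λ·(7 - 35) - 15 ≡ 26. → (35, 26)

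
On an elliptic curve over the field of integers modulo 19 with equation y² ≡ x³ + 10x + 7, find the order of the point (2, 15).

2P: tangent at (2, 15): λ = (3·2² + 10)/(2·15) ≡ 3/11. 11⁻¹ ≡ 7 (mod 19), so λ ≡ 3·7 ≡ 2.
  x = λ² - 2 - 2 = 4 - 4 ≡ 0; y = λ·(2 - 0) - 15 ≡ 8. → (0, 8)
3P: (0, 8) + (2, 15). λ = (15 - 8)/(2 - 0) ≡ 7/2 mod 19. 2⁻¹ ≡ 10 (mod 19), so λ ≡ 13.
  x = λ² - 0 - 2 = 169 - 2 ≡ 15; y = λ·(0 - 15) - 8 ≡ 6. → (15, 6)
4P: (15, 6) + (2, 15). λ = (15 - 6)/(2 - 15) ≡ 9/6 mod 19. 6⁻¹ ≡ 16 (mod 19) since 6·16 = 96 ≡ 1, so λ ≡ 11.
  x = λ² - 15 - 2 = 121 - 17 ≡ 9; y = λ·(15 - 9) - 6 ≡ 3. → (9, 3)
5P: (9, 3) + (2, 15). λ = (15 - 3)/(2 - 9) ≡ 12/12 mod 19. 12⁻¹ ≡ 8 (mod 19), so λ ≡ 1.
  x = λ² - 9 - 2 = 1 - 11 ≡ 9; y = λ·(9 - 9) - 3 ≡ 16. → (9, 16)
6P: (9, 16) + (2, 15). λ = (15 - 16)/(2 - 9) ≡ 18/12 mod 19. 12⁻¹ ≡ 8 (mod 19) since 12·8 = 96 ≡ 1, so λ ≡ 11.
  x = λ² - 9 - 2 = 121 - 11 ≡ 15; y = λ·(9 - 15) - 16 ≡ 13. → (15, 13)
7P: (15, 13) + (2, 15). λ = (15 - 13)/(2 - 15) ≡ 2/6 mod 19. 6⁻¹ ≡ 16 (mod 19) since 6·16 = 96 ≡ 1, so λ ≡ 13.
  x = λ² - 15 - 2 = 169 - 17 ≡ 0; y = λ·(15 - 0) - 13 ≡ 11. → (0, 11)
8P: (0, 11) + (2, 15). λ = (15 - 11)/(2 - 0) ≡ 4/2 mod 19. 2⁻¹ ≡ 10 (mod 19) since 2·10 = 20 ≡ 1, so λ ≡ 2.
  x = λ² - 0 - 2 = 4 - 2 ≡ 2; y = λ·(0 - 2) - 11 ≡ 4. → (2, 4)
9P: (2, 4) + (2, 15): same x and y₁ ≡ -y₂, so the sum is ∞.
9P = ∞, so the order is 9.

9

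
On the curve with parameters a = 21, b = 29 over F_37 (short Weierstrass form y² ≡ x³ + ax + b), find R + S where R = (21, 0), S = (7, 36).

(21, 0) + (7, 36). λ = (36 - 0)/(7 - 21) ≡ 36/23 mod 37. 23⁻¹ ≡ 29 (mod 37) since 23·29 = 667 ≡ 1, so λ ≡ 8.
  x = λ² - 21 - 7 = 64 - 28 ≡ 36; y = λ·(21 - 36) - 0 ≡ 28. → (36, 28)

(36, 28)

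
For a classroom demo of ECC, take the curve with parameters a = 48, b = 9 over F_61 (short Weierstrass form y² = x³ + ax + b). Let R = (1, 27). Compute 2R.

(10, 56)

tangent at (1, 27): λ = (3·1² + 48)/(2·27) ≡ 51/54. 54⁻¹ ≡ 26 (mod 61), so λ ≡ 51·26 ≡ 45.
  x = λ² - 1 - 1 = 2025 - 2 ≡ 10; y = λ·(1 - 10) - 27 ≡ 56. → (10, 56)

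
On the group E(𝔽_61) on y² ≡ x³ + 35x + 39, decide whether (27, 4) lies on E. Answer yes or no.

no

y² = 4² ≡ 16; x³ + 35x + 39 = 20667 ≡ 49 (mod 61). 16 ≠ 49.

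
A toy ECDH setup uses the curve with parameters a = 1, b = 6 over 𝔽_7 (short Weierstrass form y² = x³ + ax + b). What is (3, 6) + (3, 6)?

tangent at (3, 6): λ = (3·3² + 1)/(2·6) ≡ 0/5. 5⁻¹ ≡ 3 (mod 7), so λ ≡ 0·3 ≡ 0.
  x = λ² - 3 - 3 = 0 - 6 ≡ 1; y = λ·(3 - 1) - 6 ≡ 1. → (1, 1)

(1, 1)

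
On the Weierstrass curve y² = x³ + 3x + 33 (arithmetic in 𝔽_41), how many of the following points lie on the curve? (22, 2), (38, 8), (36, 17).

0

(22, 2): 2² ≡ 4, rhs ≡ 5 → off.
(38, 8): 8² ≡ 23, rhs ≡ 38 → off.
(36, 17): 17² ≡ 2, rhs ≡ 16 → off.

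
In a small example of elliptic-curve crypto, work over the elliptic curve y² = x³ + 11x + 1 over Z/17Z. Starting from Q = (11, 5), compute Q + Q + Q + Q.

Repeated addition: build up to 4Q.
2Q: tangent at (11, 5): λ = (3·11² + 11)/(2·5) ≡ 0/10. 10⁻¹ ≡ 12 (mod 17), so λ ≡ 0·12 ≡ 0.
  x = λ² - 11 - 11 = 0 - 22 ≡ 12; y = λ·(11 - 12) - 5 ≡ 12. → (12, 12)
3Q: (12, 12) + (11, 5). λ = (5 - 12)/(11 - 12) ≡ 10/16 mod 17. 16⁻¹ ≡ 16 (mod 17) since 16·16 = 256 ≡ 1, so λ ≡ 7.
  x = λ² - 12 - 11 = 49 - 23 ≡ 9; y = λ·(12 - 9) - 12 ≡ 9. → (9, 9)
4Q: (9, 9) + (11, 5). λ = (5 - 9)/(11 - 9) ≡ 13/2 mod 17. 2⁻¹ ≡ 9 (mod 17), so λ ≡ 15.
  x = λ² - 9 - 11 = 225 - 20 ≡ 1; y = λ·(9 - 1) - 9 ≡ 9. → (1, 9)

(1, 9)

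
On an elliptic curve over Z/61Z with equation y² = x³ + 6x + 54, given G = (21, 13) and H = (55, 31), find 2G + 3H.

First 2G:
Repeated addition: build up to 2G.
2G: tangent at (21, 13): λ = (3·21² + 6)/(2·13) ≡ 48/26. 26⁻¹ ≡ 54 (mod 61), so λ ≡ 48·54 ≡ 30.
  x = λ² - 21 - 21 = 900 - 42 ≡ 4; y = λ·(21 - 4) - 13 ≡ 9. → (4, 9)
2G = (4, 9).
Next 3H:
Repeated addition: build up to 3H.
2H: tangent at (55, 31): λ = (3·55² + 6)/(2·31) ≡ 53/1. 1⁻¹ ≡ 1 (mod 61), so λ ≡ 53·1 ≡ 53.
  x = λ² - 55 - 55 = 2809 - 110 ≡ 15; y = λ·(55 - 15) - 31 ≡ 15. → (15, 15)
3H: (15, 15) + (55, 31). λ = (31 - 15)/(55 - 15) ≡ 16/40 mod 61. 40⁻¹ ≡ 29 (mod 61) since 40·29 = 1160 ≡ 1, so λ ≡ 37.
  x = λ² - 15 - 55 = 1369 - 70 ≡ 18; y = λ·(15 - 18) - 15 ≡ 57. → (18, 57)
3H = (18, 57).
Finally 2G + 3H:
(4, 9) + (18, 57). λ = (57 - 9)/(18 - 4) ≡ 48/14 mod 61. 14⁻¹ ≡ 48 (mod 61) since 14·48 = 672 ≡ 1, so λ ≡ 47.
  x = λ² - 4 - 18 = 2209 - 22 ≡ 52; y = λ·(4 - 52) - 9 ≡ 53. → (52, 53)

(52, 53)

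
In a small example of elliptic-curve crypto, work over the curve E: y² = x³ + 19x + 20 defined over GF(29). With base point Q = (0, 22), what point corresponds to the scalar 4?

(21, 20)

Repeated addition: build up to 4Q.
2Q: tangent at (0, 22): λ = (3·0² + 19)/(2·22) ≡ 19/15. 15⁻¹ ≡ 2 (mod 29), so λ ≡ 19·2 ≡ 9.
  x = λ² - 0 - 0 = 81 - 0 ≡ 23; y = λ·(0 - 23) - 22 ≡ 3. → (23, 3)
3Q: (23, 3) + (0, 22). λ = (22 - 3)/(0 - 23) ≡ 19/6 mod 29. 6⁻¹ ≡ 5 (mod 29), so λ ≡ 8.
  x = λ² - 23 - 0 = 64 - 23 ≡ 12; y = λ·(23 - 12) - 3 ≡ 27. → (12, 27)
4Q: (12, 27) + (0, 22). λ = (22 - 27)/(0 - 12) ≡ 24/17 mod 29. 17⁻¹ ≡ 12 (mod 29) since 17·12 = 204 ≡ 1, so λ ≡ 27.
  x = λ² - 12 - 0 = 729 - 12 ≡ 21; y = λ·(12 - 21) - 27 ≡ 20. → (21, 20)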